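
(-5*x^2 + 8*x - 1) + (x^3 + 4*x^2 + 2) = x^3 - x^2 + 8*x + 1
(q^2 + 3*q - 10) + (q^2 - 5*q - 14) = 2*q^2 - 2*q - 24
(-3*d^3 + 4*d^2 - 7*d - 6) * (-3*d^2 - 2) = 9*d^5 - 12*d^4 + 27*d^3 + 10*d^2 + 14*d + 12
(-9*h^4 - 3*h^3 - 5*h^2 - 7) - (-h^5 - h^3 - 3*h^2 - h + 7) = h^5 - 9*h^4 - 2*h^3 - 2*h^2 + h - 14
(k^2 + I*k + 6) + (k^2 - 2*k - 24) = 2*k^2 - 2*k + I*k - 18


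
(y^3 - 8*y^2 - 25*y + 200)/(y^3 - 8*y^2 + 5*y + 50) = (y^2 - 3*y - 40)/(y^2 - 3*y - 10)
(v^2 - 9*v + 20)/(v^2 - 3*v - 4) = (v - 5)/(v + 1)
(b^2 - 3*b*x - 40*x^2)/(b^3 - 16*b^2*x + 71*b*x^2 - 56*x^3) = (b + 5*x)/(b^2 - 8*b*x + 7*x^2)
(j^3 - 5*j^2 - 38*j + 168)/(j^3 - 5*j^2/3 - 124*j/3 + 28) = 3*(j - 4)/(3*j - 2)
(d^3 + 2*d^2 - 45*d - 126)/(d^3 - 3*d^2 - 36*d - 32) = (-d^3 - 2*d^2 + 45*d + 126)/(-d^3 + 3*d^2 + 36*d + 32)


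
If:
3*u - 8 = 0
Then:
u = 8/3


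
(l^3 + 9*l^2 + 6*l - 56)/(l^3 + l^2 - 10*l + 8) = (l + 7)/(l - 1)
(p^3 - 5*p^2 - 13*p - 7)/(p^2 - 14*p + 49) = (p^2 + 2*p + 1)/(p - 7)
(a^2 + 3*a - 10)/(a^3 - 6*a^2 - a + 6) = (a^2 + 3*a - 10)/(a^3 - 6*a^2 - a + 6)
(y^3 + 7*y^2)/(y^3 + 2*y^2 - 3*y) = y*(y + 7)/(y^2 + 2*y - 3)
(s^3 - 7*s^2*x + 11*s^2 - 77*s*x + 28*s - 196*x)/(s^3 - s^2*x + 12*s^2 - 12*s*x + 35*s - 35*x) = (-s^2 + 7*s*x - 4*s + 28*x)/(-s^2 + s*x - 5*s + 5*x)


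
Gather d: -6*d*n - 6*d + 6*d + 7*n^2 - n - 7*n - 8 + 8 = -6*d*n + 7*n^2 - 8*n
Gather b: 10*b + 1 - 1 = 10*b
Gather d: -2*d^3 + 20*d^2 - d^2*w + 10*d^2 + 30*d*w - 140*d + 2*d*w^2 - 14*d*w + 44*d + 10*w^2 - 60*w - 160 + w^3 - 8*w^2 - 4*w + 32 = -2*d^3 + d^2*(30 - w) + d*(2*w^2 + 16*w - 96) + w^3 + 2*w^2 - 64*w - 128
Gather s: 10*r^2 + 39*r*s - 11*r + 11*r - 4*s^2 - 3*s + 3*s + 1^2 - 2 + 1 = 10*r^2 + 39*r*s - 4*s^2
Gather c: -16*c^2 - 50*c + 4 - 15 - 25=-16*c^2 - 50*c - 36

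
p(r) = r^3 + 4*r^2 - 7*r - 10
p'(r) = 3*r^2 + 8*r - 7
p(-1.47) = 5.76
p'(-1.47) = -12.28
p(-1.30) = 3.66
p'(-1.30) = -12.33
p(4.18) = 103.66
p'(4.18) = 78.86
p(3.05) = 34.23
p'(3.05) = 45.31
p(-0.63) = -4.25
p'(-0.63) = -10.85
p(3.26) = 44.34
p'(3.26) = 50.96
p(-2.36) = 15.65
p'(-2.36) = -9.17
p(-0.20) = -8.45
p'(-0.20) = -8.48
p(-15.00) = -2380.00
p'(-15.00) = 548.00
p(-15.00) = -2380.00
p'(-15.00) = 548.00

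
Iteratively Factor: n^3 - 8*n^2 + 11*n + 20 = (n - 5)*(n^2 - 3*n - 4) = (n - 5)*(n + 1)*(n - 4)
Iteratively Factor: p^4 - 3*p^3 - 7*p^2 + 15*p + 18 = (p - 3)*(p^3 - 7*p - 6) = (p - 3)*(p + 1)*(p^2 - p - 6) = (p - 3)*(p + 1)*(p + 2)*(p - 3)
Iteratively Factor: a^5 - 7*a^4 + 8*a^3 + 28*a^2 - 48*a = (a + 2)*(a^4 - 9*a^3 + 26*a^2 - 24*a) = (a - 4)*(a + 2)*(a^3 - 5*a^2 + 6*a) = (a - 4)*(a - 2)*(a + 2)*(a^2 - 3*a) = a*(a - 4)*(a - 2)*(a + 2)*(a - 3)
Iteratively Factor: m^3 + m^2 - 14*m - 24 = (m + 3)*(m^2 - 2*m - 8) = (m - 4)*(m + 3)*(m + 2)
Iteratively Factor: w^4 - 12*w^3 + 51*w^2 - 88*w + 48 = (w - 3)*(w^3 - 9*w^2 + 24*w - 16) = (w - 3)*(w - 1)*(w^2 - 8*w + 16) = (w - 4)*(w - 3)*(w - 1)*(w - 4)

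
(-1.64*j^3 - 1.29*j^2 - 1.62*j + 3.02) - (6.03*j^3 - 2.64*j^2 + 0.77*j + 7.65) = -7.67*j^3 + 1.35*j^2 - 2.39*j - 4.63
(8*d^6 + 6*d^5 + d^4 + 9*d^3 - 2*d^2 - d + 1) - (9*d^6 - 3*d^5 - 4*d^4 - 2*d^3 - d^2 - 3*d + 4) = -d^6 + 9*d^5 + 5*d^4 + 11*d^3 - d^2 + 2*d - 3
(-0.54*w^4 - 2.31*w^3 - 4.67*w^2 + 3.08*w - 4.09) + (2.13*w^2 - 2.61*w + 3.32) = -0.54*w^4 - 2.31*w^3 - 2.54*w^2 + 0.47*w - 0.77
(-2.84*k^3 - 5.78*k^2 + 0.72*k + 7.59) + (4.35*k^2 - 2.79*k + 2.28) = -2.84*k^3 - 1.43*k^2 - 2.07*k + 9.87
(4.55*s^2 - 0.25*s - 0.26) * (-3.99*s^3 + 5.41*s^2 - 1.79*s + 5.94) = -18.1545*s^5 + 25.613*s^4 - 8.4596*s^3 + 26.0679*s^2 - 1.0196*s - 1.5444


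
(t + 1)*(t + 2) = t^2 + 3*t + 2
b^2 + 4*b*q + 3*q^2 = (b + q)*(b + 3*q)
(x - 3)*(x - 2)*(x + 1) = x^3 - 4*x^2 + x + 6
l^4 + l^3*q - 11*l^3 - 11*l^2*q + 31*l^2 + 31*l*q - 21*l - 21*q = (l - 7)*(l - 3)*(l - 1)*(l + q)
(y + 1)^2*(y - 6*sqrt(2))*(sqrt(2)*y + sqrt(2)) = sqrt(2)*y^4 - 12*y^3 + 3*sqrt(2)*y^3 - 36*y^2 + 3*sqrt(2)*y^2 - 36*y + sqrt(2)*y - 12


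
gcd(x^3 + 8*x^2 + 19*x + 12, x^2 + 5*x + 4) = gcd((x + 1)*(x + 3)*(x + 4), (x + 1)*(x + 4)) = x^2 + 5*x + 4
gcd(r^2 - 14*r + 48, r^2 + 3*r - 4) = 1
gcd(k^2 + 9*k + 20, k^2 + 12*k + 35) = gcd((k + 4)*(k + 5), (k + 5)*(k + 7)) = k + 5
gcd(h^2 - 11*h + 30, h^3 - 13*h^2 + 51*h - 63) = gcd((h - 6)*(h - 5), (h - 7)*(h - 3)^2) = 1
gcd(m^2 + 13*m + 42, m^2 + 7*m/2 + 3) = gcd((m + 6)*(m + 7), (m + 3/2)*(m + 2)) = 1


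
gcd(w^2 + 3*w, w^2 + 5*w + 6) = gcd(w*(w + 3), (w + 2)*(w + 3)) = w + 3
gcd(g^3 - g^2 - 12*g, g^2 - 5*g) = g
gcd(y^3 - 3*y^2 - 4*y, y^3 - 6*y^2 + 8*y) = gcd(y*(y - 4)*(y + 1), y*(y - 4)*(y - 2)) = y^2 - 4*y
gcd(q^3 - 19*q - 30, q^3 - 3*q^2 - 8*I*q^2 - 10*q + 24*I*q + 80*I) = q^2 - 3*q - 10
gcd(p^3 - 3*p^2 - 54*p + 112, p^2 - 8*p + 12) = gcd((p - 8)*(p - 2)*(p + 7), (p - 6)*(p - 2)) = p - 2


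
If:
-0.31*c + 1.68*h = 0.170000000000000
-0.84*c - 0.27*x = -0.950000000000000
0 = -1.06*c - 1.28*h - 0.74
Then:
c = -0.67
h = -0.02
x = 5.61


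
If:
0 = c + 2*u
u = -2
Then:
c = 4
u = -2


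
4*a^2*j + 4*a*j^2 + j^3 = j*(2*a + j)^2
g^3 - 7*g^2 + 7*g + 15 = (g - 5)*(g - 3)*(g + 1)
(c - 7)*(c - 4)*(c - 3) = c^3 - 14*c^2 + 61*c - 84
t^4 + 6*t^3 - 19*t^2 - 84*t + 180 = (t - 3)*(t - 2)*(t + 5)*(t + 6)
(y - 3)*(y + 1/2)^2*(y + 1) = y^4 - y^3 - 19*y^2/4 - 7*y/2 - 3/4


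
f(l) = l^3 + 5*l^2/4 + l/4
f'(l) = 3*l^2 + 5*l/2 + 1/4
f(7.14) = 429.50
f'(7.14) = 171.04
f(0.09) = 0.03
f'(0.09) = 0.50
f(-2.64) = -10.35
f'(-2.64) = 14.56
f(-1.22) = -0.26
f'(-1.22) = 1.67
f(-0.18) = -0.01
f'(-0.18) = -0.10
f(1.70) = 8.95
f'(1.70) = 13.17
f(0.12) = 0.05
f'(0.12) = 0.59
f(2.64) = 27.77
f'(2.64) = 27.76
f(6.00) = 262.50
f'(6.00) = 123.25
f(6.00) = 262.50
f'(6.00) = 123.25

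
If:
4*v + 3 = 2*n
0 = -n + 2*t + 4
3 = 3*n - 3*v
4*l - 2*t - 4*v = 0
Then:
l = -11/8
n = 1/2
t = -7/4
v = -1/2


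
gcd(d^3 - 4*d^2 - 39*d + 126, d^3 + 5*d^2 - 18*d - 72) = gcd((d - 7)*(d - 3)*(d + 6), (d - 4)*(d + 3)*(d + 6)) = d + 6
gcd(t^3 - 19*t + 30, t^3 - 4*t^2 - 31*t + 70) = t^2 + 3*t - 10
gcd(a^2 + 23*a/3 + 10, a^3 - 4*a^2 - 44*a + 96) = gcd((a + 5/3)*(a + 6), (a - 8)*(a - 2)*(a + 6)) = a + 6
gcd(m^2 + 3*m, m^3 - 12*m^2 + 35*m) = m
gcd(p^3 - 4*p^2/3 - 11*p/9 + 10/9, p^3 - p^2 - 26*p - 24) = p + 1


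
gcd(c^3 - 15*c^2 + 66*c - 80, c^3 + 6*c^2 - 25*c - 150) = c - 5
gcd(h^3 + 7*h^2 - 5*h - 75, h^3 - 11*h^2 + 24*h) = h - 3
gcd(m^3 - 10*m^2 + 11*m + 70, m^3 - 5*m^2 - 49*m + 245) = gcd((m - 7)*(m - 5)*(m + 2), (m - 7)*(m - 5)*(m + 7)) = m^2 - 12*m + 35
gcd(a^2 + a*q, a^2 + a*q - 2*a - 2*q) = a + q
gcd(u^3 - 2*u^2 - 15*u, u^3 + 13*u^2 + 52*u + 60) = 1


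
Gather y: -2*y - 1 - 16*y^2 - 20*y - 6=-16*y^2 - 22*y - 7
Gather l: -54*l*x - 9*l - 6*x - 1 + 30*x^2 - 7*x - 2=l*(-54*x - 9) + 30*x^2 - 13*x - 3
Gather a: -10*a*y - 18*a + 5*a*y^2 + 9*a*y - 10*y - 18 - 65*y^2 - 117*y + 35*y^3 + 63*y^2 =a*(5*y^2 - y - 18) + 35*y^3 - 2*y^2 - 127*y - 18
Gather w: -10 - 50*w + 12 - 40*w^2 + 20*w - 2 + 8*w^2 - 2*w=-32*w^2 - 32*w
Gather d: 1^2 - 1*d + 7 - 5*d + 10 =18 - 6*d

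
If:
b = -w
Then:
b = -w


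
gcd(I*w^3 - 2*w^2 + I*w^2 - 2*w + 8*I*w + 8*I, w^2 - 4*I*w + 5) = 1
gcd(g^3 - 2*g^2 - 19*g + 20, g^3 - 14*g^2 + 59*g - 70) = g - 5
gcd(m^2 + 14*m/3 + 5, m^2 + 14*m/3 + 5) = m^2 + 14*m/3 + 5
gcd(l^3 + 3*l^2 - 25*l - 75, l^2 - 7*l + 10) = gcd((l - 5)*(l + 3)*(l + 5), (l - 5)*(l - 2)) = l - 5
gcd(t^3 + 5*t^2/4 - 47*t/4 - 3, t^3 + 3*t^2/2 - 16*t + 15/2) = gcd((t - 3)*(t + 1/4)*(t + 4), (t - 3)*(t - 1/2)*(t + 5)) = t - 3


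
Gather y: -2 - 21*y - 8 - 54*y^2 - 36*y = -54*y^2 - 57*y - 10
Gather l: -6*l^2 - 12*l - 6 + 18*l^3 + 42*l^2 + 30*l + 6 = 18*l^3 + 36*l^2 + 18*l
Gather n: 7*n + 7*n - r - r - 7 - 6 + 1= 14*n - 2*r - 12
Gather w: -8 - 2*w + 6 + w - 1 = -w - 3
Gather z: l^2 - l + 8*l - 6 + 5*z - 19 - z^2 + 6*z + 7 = l^2 + 7*l - z^2 + 11*z - 18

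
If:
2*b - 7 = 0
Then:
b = 7/2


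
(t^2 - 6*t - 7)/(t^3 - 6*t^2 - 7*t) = 1/t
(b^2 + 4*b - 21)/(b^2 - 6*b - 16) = (-b^2 - 4*b + 21)/(-b^2 + 6*b + 16)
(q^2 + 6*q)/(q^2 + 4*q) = (q + 6)/(q + 4)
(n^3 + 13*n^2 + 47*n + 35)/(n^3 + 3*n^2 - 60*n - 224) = (n^2 + 6*n + 5)/(n^2 - 4*n - 32)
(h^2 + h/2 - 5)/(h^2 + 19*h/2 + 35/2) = (h - 2)/(h + 7)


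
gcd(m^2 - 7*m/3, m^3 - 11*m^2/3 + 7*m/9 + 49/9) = m - 7/3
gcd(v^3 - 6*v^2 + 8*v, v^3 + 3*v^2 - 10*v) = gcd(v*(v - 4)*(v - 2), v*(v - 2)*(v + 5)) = v^2 - 2*v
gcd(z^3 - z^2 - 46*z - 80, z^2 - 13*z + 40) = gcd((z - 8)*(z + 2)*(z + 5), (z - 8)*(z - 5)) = z - 8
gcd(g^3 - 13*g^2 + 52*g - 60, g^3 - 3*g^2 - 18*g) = g - 6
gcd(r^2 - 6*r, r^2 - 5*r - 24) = 1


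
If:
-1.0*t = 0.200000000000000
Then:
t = -0.20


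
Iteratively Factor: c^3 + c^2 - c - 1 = (c + 1)*(c^2 - 1) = (c - 1)*(c + 1)*(c + 1)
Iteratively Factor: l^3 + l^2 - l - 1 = (l + 1)*(l^2 - 1) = (l + 1)^2*(l - 1)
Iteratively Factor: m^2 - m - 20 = (m - 5)*(m + 4)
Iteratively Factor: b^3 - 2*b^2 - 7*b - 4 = (b - 4)*(b^2 + 2*b + 1) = (b - 4)*(b + 1)*(b + 1)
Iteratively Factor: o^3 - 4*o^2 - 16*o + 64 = (o - 4)*(o^2 - 16) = (o - 4)^2*(o + 4)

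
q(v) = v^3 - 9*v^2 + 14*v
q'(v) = 3*v^2 - 18*v + 14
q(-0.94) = -21.94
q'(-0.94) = 33.57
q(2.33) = -3.59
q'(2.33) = -11.65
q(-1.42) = -40.89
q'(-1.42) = 45.61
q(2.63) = -7.24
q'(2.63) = -12.59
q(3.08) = -13.04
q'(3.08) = -12.98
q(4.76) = -29.43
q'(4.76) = -3.71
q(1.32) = 5.10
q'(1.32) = -4.53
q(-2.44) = -102.27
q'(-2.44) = 75.78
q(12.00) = 600.00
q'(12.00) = 230.00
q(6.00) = -24.00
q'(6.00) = 14.00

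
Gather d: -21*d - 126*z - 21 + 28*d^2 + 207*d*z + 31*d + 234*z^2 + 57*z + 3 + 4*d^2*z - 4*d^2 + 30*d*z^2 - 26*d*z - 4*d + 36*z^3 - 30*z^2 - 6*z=d^2*(4*z + 24) + d*(30*z^2 + 181*z + 6) + 36*z^3 + 204*z^2 - 75*z - 18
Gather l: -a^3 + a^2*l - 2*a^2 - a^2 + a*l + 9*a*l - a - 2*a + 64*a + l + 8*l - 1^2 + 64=-a^3 - 3*a^2 + 61*a + l*(a^2 + 10*a + 9) + 63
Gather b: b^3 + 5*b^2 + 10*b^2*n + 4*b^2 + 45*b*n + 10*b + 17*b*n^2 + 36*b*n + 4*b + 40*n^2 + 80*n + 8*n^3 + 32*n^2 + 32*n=b^3 + b^2*(10*n + 9) + b*(17*n^2 + 81*n + 14) + 8*n^3 + 72*n^2 + 112*n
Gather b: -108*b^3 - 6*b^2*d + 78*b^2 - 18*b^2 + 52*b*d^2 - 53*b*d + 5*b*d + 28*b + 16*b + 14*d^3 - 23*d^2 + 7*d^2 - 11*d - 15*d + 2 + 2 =-108*b^3 + b^2*(60 - 6*d) + b*(52*d^2 - 48*d + 44) + 14*d^3 - 16*d^2 - 26*d + 4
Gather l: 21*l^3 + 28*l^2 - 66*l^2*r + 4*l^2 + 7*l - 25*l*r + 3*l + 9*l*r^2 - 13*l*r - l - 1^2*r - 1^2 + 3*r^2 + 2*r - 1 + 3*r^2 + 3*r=21*l^3 + l^2*(32 - 66*r) + l*(9*r^2 - 38*r + 9) + 6*r^2 + 4*r - 2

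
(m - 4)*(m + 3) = m^2 - m - 12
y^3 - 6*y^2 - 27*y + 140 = (y - 7)*(y - 4)*(y + 5)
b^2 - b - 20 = (b - 5)*(b + 4)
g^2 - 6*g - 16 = (g - 8)*(g + 2)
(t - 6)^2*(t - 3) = t^3 - 15*t^2 + 72*t - 108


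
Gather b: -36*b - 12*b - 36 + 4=-48*b - 32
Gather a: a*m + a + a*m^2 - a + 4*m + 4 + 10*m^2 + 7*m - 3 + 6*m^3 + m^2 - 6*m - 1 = a*(m^2 + m) + 6*m^3 + 11*m^2 + 5*m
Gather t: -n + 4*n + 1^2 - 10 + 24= 3*n + 15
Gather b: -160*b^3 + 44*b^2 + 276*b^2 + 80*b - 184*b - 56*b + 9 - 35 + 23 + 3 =-160*b^3 + 320*b^2 - 160*b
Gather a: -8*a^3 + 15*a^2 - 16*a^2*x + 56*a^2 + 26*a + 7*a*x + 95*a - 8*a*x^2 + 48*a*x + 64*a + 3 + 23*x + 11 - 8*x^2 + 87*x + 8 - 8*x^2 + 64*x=-8*a^3 + a^2*(71 - 16*x) + a*(-8*x^2 + 55*x + 185) - 16*x^2 + 174*x + 22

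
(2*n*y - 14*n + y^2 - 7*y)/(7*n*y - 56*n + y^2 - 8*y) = (2*n*y - 14*n + y^2 - 7*y)/(7*n*y - 56*n + y^2 - 8*y)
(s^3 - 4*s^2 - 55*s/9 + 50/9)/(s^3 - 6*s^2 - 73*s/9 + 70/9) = (s - 5)/(s - 7)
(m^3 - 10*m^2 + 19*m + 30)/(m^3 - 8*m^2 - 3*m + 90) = (m + 1)/(m + 3)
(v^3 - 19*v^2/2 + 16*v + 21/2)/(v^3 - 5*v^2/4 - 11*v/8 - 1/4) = 4*(v^2 - 10*v + 21)/(4*v^2 - 7*v - 2)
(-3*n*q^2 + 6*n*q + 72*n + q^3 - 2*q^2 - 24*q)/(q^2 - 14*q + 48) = (-3*n*q - 12*n + q^2 + 4*q)/(q - 8)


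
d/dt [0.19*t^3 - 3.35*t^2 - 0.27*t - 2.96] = 0.57*t^2 - 6.7*t - 0.27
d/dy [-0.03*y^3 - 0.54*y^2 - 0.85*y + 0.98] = -0.09*y^2 - 1.08*y - 0.85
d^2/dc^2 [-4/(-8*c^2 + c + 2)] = 8*(64*c^2 - 8*c - (16*c - 1)^2 - 16)/(-8*c^2 + c + 2)^3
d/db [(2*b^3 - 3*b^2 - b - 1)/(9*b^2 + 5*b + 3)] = 2*(9*b^4 + 10*b^3 + 6*b^2 + 1)/(81*b^4 + 90*b^3 + 79*b^2 + 30*b + 9)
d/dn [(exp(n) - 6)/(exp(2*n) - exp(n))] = (-exp(2*n) + 12*exp(n) - 6)*exp(-n)/(exp(2*n) - 2*exp(n) + 1)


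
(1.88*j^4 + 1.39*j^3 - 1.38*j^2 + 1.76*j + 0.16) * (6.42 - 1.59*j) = -2.9892*j^5 + 9.8595*j^4 + 11.118*j^3 - 11.658*j^2 + 11.0448*j + 1.0272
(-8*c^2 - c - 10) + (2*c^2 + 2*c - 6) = -6*c^2 + c - 16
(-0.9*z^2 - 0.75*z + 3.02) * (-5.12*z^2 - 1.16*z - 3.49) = 4.608*z^4 + 4.884*z^3 - 11.4514*z^2 - 0.885699999999999*z - 10.5398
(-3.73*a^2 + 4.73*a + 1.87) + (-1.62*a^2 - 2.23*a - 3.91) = -5.35*a^2 + 2.5*a - 2.04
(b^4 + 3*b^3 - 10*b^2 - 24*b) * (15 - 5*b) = -5*b^5 + 95*b^3 - 30*b^2 - 360*b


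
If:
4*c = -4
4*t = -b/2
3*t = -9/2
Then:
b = 12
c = -1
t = -3/2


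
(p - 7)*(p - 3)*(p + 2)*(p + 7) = p^4 - p^3 - 55*p^2 + 49*p + 294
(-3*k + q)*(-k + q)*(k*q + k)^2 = 3*k^4*q^2 + 6*k^4*q + 3*k^4 - 4*k^3*q^3 - 8*k^3*q^2 - 4*k^3*q + k^2*q^4 + 2*k^2*q^3 + k^2*q^2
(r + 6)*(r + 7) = r^2 + 13*r + 42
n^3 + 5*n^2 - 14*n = n*(n - 2)*(n + 7)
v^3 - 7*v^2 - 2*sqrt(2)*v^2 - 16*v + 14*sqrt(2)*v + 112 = (v - 7)*(v - 4*sqrt(2))*(v + 2*sqrt(2))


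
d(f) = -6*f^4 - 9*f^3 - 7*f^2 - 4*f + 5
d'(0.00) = -4.00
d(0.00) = 5.00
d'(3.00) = -937.00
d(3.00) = -799.00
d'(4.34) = -2535.24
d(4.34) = -3008.61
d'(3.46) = -1369.79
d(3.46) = -1325.35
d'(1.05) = -76.25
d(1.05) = -24.63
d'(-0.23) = -1.92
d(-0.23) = 5.64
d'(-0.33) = -1.46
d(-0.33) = 5.81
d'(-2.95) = 418.47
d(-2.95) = -267.47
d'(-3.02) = 453.08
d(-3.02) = -297.96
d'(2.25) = -445.56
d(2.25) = -295.73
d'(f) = -24*f^3 - 27*f^2 - 14*f - 4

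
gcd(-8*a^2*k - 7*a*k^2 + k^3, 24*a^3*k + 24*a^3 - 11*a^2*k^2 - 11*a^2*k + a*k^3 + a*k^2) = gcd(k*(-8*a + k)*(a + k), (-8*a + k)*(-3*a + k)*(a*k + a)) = 8*a - k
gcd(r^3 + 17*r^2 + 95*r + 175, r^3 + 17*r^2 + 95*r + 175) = r^3 + 17*r^2 + 95*r + 175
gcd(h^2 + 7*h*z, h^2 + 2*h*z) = h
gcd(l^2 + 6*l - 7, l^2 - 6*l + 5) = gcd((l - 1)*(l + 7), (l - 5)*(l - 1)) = l - 1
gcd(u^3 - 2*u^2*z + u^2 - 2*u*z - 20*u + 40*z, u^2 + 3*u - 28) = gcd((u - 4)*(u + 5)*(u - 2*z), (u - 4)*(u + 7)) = u - 4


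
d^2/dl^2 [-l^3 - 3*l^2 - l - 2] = -6*l - 6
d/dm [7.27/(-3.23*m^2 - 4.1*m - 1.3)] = (46.9642*m + 29.807)/(3.23*m^2 + 4.1*m + 1.3)^2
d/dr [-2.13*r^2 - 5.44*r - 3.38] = -4.26*r - 5.44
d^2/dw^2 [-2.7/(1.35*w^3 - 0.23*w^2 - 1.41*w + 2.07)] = ((21.87*w - 1.242)*(1.35*w^3 - 0.23*w^2 - 1.41*w + 2.07) - 2.7*(-8.1*w^2 + 0.92*w + 2.82)*(-4.05*w^2 + 0.46*w + 1.41))/(1.35*w^3 - 0.23*w^2 - 1.41*w + 2.07)^3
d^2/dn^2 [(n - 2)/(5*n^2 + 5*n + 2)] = 10*((1 - 3*n)*(5*n^2 + 5*n + 2) + 5*(n - 2)*(2*n + 1)^2)/(5*n^2 + 5*n + 2)^3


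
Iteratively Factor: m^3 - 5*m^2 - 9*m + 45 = (m - 3)*(m^2 - 2*m - 15) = (m - 5)*(m - 3)*(m + 3)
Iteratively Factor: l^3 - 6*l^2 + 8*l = (l - 2)*(l^2 - 4*l) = (l - 4)*(l - 2)*(l)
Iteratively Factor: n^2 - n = (n)*(n - 1)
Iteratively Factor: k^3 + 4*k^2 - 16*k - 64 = (k + 4)*(k^2 - 16) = (k + 4)^2*(k - 4)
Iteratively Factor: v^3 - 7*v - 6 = (v - 3)*(v^2 + 3*v + 2) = (v - 3)*(v + 1)*(v + 2)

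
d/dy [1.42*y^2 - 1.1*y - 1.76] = 2.84*y - 1.1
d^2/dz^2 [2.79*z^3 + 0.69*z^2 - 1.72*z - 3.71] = 16.74*z + 1.38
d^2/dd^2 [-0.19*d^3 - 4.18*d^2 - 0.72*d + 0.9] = -1.14*d - 8.36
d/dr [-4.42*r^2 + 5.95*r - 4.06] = 5.95 - 8.84*r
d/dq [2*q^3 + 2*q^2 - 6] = 2*q*(3*q + 2)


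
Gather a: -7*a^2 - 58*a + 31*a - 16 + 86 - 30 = -7*a^2 - 27*a + 40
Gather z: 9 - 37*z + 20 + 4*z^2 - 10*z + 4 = 4*z^2 - 47*z + 33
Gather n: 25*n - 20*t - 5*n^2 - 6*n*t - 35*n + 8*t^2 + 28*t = -5*n^2 + n*(-6*t - 10) + 8*t^2 + 8*t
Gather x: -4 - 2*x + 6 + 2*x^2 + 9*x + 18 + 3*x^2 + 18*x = 5*x^2 + 25*x + 20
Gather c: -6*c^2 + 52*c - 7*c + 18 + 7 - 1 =-6*c^2 + 45*c + 24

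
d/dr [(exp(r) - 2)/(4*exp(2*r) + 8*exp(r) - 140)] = (-2*(exp(r) - 2)*(exp(r) + 1) + exp(2*r) + 2*exp(r) - 35)*exp(r)/(4*(exp(2*r) + 2*exp(r) - 35)^2)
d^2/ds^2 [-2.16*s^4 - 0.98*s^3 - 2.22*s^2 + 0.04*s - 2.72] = -25.92*s^2 - 5.88*s - 4.44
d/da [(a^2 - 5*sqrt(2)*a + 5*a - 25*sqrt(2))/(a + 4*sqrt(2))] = (a^2 + 8*sqrt(2)*a - 40 + 45*sqrt(2))/(a^2 + 8*sqrt(2)*a + 32)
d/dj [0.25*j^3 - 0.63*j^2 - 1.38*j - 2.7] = 0.75*j^2 - 1.26*j - 1.38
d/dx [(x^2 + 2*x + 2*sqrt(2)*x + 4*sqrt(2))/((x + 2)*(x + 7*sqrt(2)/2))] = 3*sqrt(2)/(2*x^2 + 14*sqrt(2)*x + 49)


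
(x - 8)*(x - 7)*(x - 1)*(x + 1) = x^4 - 15*x^3 + 55*x^2 + 15*x - 56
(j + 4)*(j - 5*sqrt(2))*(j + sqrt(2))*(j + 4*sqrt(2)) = j^4 + 4*j^3 - 42*j^2 - 168*j - 40*sqrt(2)*j - 160*sqrt(2)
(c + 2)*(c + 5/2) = c^2 + 9*c/2 + 5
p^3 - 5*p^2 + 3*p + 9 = (p - 3)^2*(p + 1)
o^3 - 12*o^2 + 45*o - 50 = (o - 5)^2*(o - 2)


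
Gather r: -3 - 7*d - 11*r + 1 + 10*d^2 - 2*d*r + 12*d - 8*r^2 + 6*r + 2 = 10*d^2 + 5*d - 8*r^2 + r*(-2*d - 5)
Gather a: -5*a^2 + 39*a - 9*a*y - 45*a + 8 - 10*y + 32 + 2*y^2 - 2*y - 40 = -5*a^2 + a*(-9*y - 6) + 2*y^2 - 12*y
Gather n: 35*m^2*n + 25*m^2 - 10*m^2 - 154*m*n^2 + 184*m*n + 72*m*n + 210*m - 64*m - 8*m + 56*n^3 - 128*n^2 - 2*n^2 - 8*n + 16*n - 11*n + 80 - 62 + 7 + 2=15*m^2 + 138*m + 56*n^3 + n^2*(-154*m - 130) + n*(35*m^2 + 256*m - 3) + 27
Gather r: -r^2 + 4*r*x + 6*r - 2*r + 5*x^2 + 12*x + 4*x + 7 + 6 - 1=-r^2 + r*(4*x + 4) + 5*x^2 + 16*x + 12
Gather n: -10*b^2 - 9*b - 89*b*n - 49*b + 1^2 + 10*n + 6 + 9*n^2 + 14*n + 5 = -10*b^2 - 58*b + 9*n^2 + n*(24 - 89*b) + 12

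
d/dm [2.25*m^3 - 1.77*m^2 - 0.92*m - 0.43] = 6.75*m^2 - 3.54*m - 0.92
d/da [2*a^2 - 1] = 4*a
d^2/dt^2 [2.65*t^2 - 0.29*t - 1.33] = 5.30000000000000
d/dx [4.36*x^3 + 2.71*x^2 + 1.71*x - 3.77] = 13.08*x^2 + 5.42*x + 1.71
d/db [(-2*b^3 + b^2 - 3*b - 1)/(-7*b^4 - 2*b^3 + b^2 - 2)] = (-14*b^6 + 14*b^5 - 63*b^4 - 40*b^3 + 9*b^2 - 2*b + 6)/(49*b^8 + 28*b^7 - 10*b^6 - 4*b^5 + 29*b^4 + 8*b^3 - 4*b^2 + 4)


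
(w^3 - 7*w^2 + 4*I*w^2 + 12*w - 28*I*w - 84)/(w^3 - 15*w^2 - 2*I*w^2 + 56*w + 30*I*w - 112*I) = (w + 6*I)/(w - 8)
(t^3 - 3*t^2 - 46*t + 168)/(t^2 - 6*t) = t + 3 - 28/t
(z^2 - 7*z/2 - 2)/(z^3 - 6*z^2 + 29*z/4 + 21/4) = 2*(z - 4)/(2*z^2 - 13*z + 21)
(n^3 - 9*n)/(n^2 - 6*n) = (n^2 - 9)/(n - 6)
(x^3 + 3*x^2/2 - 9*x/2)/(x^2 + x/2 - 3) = x*(x + 3)/(x + 2)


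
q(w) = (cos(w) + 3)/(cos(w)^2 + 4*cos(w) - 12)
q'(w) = (2*sin(w)*cos(w) + 4*sin(w))*(cos(w) + 3)/(cos(w)^2 + 4*cos(w) - 12)^2 - sin(w)/(cos(w)^2 + 4*cos(w) - 12) = (cos(w)^2 + 6*cos(w) + 24)*sin(w)/(cos(w)^2 + 4*cos(w) - 12)^2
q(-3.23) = -0.13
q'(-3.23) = 0.01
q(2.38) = -0.16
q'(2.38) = 0.07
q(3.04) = -0.13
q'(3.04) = 0.01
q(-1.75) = -0.22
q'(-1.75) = -0.14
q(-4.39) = -0.20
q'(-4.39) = 0.12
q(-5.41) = -0.40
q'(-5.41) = 0.27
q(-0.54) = -0.49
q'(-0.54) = -0.25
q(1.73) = -0.23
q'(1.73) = 0.14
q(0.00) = -0.57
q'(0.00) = 0.00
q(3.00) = -0.13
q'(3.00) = 0.01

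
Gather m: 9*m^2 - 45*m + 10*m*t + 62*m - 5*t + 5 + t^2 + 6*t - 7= 9*m^2 + m*(10*t + 17) + t^2 + t - 2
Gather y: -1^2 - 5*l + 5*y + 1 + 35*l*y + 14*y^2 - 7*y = -5*l + 14*y^2 + y*(35*l - 2)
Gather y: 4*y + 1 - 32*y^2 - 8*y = -32*y^2 - 4*y + 1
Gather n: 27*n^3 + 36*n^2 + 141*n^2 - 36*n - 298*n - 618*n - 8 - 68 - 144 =27*n^3 + 177*n^2 - 952*n - 220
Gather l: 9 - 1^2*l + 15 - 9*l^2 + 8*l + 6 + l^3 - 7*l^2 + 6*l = l^3 - 16*l^2 + 13*l + 30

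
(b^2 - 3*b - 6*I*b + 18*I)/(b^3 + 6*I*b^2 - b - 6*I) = (b^2 - 3*b - 6*I*b + 18*I)/(b^3 + 6*I*b^2 - b - 6*I)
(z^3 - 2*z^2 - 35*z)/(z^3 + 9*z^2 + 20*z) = (z - 7)/(z + 4)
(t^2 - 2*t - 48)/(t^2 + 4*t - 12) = (t - 8)/(t - 2)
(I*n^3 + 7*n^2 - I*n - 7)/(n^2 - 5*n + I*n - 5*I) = (I*n^3 + 7*n^2 - I*n - 7)/(n^2 + n*(-5 + I) - 5*I)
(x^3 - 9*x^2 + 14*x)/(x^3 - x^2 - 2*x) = (x - 7)/(x + 1)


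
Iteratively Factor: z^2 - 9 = (z - 3)*(z + 3)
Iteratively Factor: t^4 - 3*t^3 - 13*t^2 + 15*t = (t - 1)*(t^3 - 2*t^2 - 15*t) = t*(t - 1)*(t^2 - 2*t - 15) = t*(t - 1)*(t + 3)*(t - 5)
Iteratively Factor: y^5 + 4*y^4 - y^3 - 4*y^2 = (y)*(y^4 + 4*y^3 - y^2 - 4*y) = y^2*(y^3 + 4*y^2 - y - 4) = y^2*(y + 4)*(y^2 - 1) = y^2*(y - 1)*(y + 4)*(y + 1)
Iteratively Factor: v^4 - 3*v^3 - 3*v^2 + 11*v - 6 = (v - 1)*(v^3 - 2*v^2 - 5*v + 6) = (v - 3)*(v - 1)*(v^2 + v - 2) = (v - 3)*(v - 1)*(v + 2)*(v - 1)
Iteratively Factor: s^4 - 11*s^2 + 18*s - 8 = (s + 4)*(s^3 - 4*s^2 + 5*s - 2) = (s - 1)*(s + 4)*(s^2 - 3*s + 2) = (s - 1)^2*(s + 4)*(s - 2)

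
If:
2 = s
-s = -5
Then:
No Solution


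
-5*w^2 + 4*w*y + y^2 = (-w + y)*(5*w + y)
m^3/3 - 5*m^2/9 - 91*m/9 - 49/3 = (m/3 + 1)*(m - 7)*(m + 7/3)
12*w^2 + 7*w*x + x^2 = (3*w + x)*(4*w + x)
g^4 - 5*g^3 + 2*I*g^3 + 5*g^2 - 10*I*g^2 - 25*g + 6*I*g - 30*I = (g - 5)*(g - 2*I)*(g + I)*(g + 3*I)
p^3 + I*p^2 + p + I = (p - I)*(p + I)^2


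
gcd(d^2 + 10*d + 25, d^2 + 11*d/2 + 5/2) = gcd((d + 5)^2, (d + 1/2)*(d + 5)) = d + 5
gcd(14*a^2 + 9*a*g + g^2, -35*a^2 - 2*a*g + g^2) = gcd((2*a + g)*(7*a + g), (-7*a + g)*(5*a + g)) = 1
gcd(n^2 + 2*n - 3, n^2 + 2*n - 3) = n^2 + 2*n - 3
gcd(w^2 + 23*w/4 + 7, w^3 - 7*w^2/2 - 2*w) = 1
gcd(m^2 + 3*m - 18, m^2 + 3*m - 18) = m^2 + 3*m - 18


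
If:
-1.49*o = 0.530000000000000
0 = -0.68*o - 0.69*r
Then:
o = -0.36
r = 0.35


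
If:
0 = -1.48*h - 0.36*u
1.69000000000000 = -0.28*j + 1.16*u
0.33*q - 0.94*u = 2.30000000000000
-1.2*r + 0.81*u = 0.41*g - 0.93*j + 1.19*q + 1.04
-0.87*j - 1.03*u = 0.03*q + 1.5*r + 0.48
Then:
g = 12.3145180023229*u - 45.3578977932636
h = -0.243243243243243*u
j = 4.14285714285714*u - 6.03571428571429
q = 2.84848484848485*u + 6.96969696969697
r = 3.04132034632035 - 3.14649350649351*u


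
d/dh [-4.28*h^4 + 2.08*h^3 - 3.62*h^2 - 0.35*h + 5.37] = -17.12*h^3 + 6.24*h^2 - 7.24*h - 0.35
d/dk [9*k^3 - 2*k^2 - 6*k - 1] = 27*k^2 - 4*k - 6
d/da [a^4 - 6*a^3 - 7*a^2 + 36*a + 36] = 4*a^3 - 18*a^2 - 14*a + 36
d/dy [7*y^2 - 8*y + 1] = 14*y - 8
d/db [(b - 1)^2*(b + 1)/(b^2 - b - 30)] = (b - 1)*((-3*b - 1)*(-b^2 + b + 30) - (b - 1)*(b + 1)*(2*b - 1))/(-b^2 + b + 30)^2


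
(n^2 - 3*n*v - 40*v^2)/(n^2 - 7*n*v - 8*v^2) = (n + 5*v)/(n + v)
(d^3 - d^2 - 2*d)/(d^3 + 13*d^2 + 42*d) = (d^2 - d - 2)/(d^2 + 13*d + 42)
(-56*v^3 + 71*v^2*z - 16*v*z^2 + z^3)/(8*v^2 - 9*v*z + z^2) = -7*v + z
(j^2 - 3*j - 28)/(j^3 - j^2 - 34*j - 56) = 1/(j + 2)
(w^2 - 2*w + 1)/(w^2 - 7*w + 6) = (w - 1)/(w - 6)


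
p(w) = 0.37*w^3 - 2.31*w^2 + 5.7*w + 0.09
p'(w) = 1.11*w^2 - 4.62*w + 5.7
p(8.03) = 88.49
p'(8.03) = 40.18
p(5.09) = 18.05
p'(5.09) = 10.94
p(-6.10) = -204.62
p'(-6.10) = 75.19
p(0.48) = 2.33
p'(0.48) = 3.74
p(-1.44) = -14.01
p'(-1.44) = 14.65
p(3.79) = 8.65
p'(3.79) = 4.13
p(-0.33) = -2.06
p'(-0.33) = 7.35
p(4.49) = 12.61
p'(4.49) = 7.33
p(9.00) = 134.01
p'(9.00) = 54.03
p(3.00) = 6.39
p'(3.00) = 1.83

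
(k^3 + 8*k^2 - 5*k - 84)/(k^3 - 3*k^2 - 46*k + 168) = (k^2 + k - 12)/(k^2 - 10*k + 24)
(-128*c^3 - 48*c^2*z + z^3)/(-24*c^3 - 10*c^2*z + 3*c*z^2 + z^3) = (-32*c^2 - 4*c*z + z^2)/(-6*c^2 - c*z + z^2)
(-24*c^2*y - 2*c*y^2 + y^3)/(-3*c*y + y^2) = (24*c^2 + 2*c*y - y^2)/(3*c - y)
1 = 1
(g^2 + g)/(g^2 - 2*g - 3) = g/(g - 3)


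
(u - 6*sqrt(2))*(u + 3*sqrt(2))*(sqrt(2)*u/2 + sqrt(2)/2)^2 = u^4/2 - 3*sqrt(2)*u^3/2 + u^3 - 35*u^2/2 - 3*sqrt(2)*u^2 - 36*u - 3*sqrt(2)*u/2 - 18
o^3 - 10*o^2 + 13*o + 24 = (o - 8)*(o - 3)*(o + 1)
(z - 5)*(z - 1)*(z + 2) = z^3 - 4*z^2 - 7*z + 10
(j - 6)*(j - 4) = j^2 - 10*j + 24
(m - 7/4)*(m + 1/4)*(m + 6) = m^3 + 9*m^2/2 - 151*m/16 - 21/8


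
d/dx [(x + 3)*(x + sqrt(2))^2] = (x + sqrt(2))*(3*x + sqrt(2) + 6)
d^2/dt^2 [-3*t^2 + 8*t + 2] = -6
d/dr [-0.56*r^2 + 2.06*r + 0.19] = 2.06 - 1.12*r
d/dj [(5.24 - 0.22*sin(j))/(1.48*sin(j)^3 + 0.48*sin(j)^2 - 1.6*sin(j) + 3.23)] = (0.6512*sin(j)^3 - 23.16*sin(j)^2 - 5.0304*sin(j) + 7.6734)*cos(j)/(2.1904*sin(j)^6 + 1.4208*sin(j)^5 - 4.5056*sin(j)^4 + 8.0248*sin(j)^3 + 5.6608*sin(j)^2 - 10.336*sin(j) + 10.4329)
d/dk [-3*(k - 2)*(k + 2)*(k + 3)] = -9*k^2 - 18*k + 12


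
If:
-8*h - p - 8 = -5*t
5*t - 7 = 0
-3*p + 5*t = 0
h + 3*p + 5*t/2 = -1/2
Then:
No Solution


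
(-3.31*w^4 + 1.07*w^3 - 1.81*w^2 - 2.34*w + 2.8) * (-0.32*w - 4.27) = 1.0592*w^5 + 13.7913*w^4 - 3.9897*w^3 + 8.4775*w^2 + 9.0958*w - 11.956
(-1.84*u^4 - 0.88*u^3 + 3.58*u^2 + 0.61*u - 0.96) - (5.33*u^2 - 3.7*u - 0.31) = -1.84*u^4 - 0.88*u^3 - 1.75*u^2 + 4.31*u - 0.65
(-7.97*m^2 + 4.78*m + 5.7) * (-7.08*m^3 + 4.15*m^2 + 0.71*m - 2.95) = 56.4276*m^5 - 66.9179*m^4 - 26.1777*m^3 + 50.5603*m^2 - 10.054*m - 16.815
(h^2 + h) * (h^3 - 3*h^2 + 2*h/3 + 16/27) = h^5 - 2*h^4 - 7*h^3/3 + 34*h^2/27 + 16*h/27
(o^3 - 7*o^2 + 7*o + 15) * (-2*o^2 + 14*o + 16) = -2*o^5 + 28*o^4 - 96*o^3 - 44*o^2 + 322*o + 240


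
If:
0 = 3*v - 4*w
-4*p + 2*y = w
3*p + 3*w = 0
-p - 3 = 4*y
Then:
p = -3/7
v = 4/7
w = 3/7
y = -9/14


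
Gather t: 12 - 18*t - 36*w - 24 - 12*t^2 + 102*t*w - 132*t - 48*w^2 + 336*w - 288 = -12*t^2 + t*(102*w - 150) - 48*w^2 + 300*w - 300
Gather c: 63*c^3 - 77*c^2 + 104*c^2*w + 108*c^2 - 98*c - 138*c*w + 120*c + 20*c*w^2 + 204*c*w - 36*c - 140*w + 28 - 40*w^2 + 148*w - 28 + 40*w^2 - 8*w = 63*c^3 + c^2*(104*w + 31) + c*(20*w^2 + 66*w - 14)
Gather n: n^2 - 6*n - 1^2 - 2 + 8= n^2 - 6*n + 5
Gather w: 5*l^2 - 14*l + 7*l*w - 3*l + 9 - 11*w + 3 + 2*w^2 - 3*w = 5*l^2 - 17*l + 2*w^2 + w*(7*l - 14) + 12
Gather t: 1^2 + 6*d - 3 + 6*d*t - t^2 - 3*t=6*d - t^2 + t*(6*d - 3) - 2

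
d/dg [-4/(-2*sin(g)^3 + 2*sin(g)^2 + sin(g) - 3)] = 16*(-6*sin(g)^2 + 4*sin(g) + 1)*cos(g)/(4*sin(g)^2 - sin(g) + sin(3*g) - 6)^2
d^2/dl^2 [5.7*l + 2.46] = 0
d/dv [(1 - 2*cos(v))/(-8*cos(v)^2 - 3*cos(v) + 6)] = (16*cos(v)^2 - 16*cos(v) + 9)*sin(v)/(-8*sin(v)^2 + 3*cos(v) + 2)^2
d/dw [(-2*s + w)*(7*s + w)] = 5*s + 2*w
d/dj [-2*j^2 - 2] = -4*j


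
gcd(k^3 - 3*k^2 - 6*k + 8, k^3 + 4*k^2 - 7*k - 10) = 1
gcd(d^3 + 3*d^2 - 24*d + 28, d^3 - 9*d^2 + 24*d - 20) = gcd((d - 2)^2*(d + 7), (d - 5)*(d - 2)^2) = d^2 - 4*d + 4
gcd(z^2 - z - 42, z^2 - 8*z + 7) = z - 7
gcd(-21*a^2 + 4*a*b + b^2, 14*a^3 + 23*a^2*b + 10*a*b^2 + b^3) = 7*a + b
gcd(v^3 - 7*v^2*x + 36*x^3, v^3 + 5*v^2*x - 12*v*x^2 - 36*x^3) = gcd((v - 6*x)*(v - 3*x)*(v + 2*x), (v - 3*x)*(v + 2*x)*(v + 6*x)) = -v^2 + v*x + 6*x^2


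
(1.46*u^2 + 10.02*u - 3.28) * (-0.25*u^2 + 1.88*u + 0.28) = -0.365*u^4 + 0.2398*u^3 + 20.0664*u^2 - 3.3608*u - 0.9184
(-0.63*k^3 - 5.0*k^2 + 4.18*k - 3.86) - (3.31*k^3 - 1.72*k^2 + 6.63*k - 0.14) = -3.94*k^3 - 3.28*k^2 - 2.45*k - 3.72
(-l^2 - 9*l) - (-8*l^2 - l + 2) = 7*l^2 - 8*l - 2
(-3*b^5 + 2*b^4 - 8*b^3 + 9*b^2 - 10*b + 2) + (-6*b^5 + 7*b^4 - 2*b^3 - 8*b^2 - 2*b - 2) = -9*b^5 + 9*b^4 - 10*b^3 + b^2 - 12*b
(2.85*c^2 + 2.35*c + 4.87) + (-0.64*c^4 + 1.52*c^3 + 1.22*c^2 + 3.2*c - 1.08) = -0.64*c^4 + 1.52*c^3 + 4.07*c^2 + 5.55*c + 3.79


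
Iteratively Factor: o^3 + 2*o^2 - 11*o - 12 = (o - 3)*(o^2 + 5*o + 4) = (o - 3)*(o + 4)*(o + 1)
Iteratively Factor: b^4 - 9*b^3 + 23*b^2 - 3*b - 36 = (b - 3)*(b^3 - 6*b^2 + 5*b + 12) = (b - 4)*(b - 3)*(b^2 - 2*b - 3) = (b - 4)*(b - 3)^2*(b + 1)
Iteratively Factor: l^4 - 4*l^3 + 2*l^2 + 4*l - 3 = (l - 1)*(l^3 - 3*l^2 - l + 3) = (l - 3)*(l - 1)*(l^2 - 1) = (l - 3)*(l - 1)^2*(l + 1)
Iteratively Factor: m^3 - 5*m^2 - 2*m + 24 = (m - 4)*(m^2 - m - 6) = (m - 4)*(m - 3)*(m + 2)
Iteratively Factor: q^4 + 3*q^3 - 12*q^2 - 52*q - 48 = (q - 4)*(q^3 + 7*q^2 + 16*q + 12) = (q - 4)*(q + 2)*(q^2 + 5*q + 6) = (q - 4)*(q + 2)*(q + 3)*(q + 2)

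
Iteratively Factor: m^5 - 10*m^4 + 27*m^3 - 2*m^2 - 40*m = (m - 4)*(m^4 - 6*m^3 + 3*m^2 + 10*m) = (m - 5)*(m - 4)*(m^3 - m^2 - 2*m) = m*(m - 5)*(m - 4)*(m^2 - m - 2) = m*(m - 5)*(m - 4)*(m + 1)*(m - 2)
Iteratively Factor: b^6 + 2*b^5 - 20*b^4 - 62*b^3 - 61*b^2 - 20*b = (b + 1)*(b^5 + b^4 - 21*b^3 - 41*b^2 - 20*b) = b*(b + 1)*(b^4 + b^3 - 21*b^2 - 41*b - 20) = b*(b + 1)^2*(b^3 - 21*b - 20) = b*(b - 5)*(b + 1)^2*(b^2 + 5*b + 4) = b*(b - 5)*(b + 1)^3*(b + 4)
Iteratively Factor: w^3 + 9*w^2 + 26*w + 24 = (w + 3)*(w^2 + 6*w + 8) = (w + 2)*(w + 3)*(w + 4)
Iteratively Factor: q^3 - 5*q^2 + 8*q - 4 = (q - 1)*(q^2 - 4*q + 4) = (q - 2)*(q - 1)*(q - 2)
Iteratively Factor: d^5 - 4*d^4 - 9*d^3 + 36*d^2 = (d)*(d^4 - 4*d^3 - 9*d^2 + 36*d) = d*(d + 3)*(d^3 - 7*d^2 + 12*d) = d*(d - 4)*(d + 3)*(d^2 - 3*d) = d*(d - 4)*(d - 3)*(d + 3)*(d)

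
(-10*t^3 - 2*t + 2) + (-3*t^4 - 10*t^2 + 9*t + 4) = -3*t^4 - 10*t^3 - 10*t^2 + 7*t + 6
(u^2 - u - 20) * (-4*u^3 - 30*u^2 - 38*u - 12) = -4*u^5 - 26*u^4 + 72*u^3 + 626*u^2 + 772*u + 240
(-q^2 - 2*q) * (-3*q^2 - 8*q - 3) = 3*q^4 + 14*q^3 + 19*q^2 + 6*q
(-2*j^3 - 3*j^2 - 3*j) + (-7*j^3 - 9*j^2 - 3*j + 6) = -9*j^3 - 12*j^2 - 6*j + 6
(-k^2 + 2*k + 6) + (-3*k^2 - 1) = -4*k^2 + 2*k + 5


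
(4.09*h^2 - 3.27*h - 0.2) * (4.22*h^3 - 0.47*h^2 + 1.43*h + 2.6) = 17.2598*h^5 - 15.7217*h^4 + 6.5416*h^3 + 6.0519*h^2 - 8.788*h - 0.52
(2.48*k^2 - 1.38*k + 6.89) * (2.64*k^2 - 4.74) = 6.5472*k^4 - 3.6432*k^3 + 6.4344*k^2 + 6.5412*k - 32.6586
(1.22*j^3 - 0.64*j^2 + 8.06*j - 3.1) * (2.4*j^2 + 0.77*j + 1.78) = 2.928*j^5 - 0.5966*j^4 + 21.0228*j^3 - 2.373*j^2 + 11.9598*j - 5.518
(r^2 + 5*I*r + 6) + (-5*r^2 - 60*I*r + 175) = -4*r^2 - 55*I*r + 181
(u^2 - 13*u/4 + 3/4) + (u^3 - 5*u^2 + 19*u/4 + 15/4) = u^3 - 4*u^2 + 3*u/2 + 9/2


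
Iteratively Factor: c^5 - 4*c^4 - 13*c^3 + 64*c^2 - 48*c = (c - 4)*(c^4 - 13*c^2 + 12*c) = (c - 4)*(c - 1)*(c^3 + c^2 - 12*c) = (c - 4)*(c - 1)*(c + 4)*(c^2 - 3*c) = c*(c - 4)*(c - 1)*(c + 4)*(c - 3)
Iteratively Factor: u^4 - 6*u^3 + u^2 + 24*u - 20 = (u + 2)*(u^3 - 8*u^2 + 17*u - 10) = (u - 1)*(u + 2)*(u^2 - 7*u + 10) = (u - 5)*(u - 1)*(u + 2)*(u - 2)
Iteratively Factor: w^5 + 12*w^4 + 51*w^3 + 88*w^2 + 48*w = (w + 4)*(w^4 + 8*w^3 + 19*w^2 + 12*w) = (w + 1)*(w + 4)*(w^3 + 7*w^2 + 12*w) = (w + 1)*(w + 4)^2*(w^2 + 3*w) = w*(w + 1)*(w + 4)^2*(w + 3)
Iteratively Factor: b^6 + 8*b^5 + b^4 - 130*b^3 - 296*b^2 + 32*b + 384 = (b + 4)*(b^5 + 4*b^4 - 15*b^3 - 70*b^2 - 16*b + 96) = (b + 3)*(b + 4)*(b^4 + b^3 - 18*b^2 - 16*b + 32) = (b - 1)*(b + 3)*(b + 4)*(b^3 + 2*b^2 - 16*b - 32) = (b - 1)*(b + 3)*(b + 4)^2*(b^2 - 2*b - 8) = (b - 4)*(b - 1)*(b + 3)*(b + 4)^2*(b + 2)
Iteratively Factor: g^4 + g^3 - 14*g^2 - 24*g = (g + 3)*(g^3 - 2*g^2 - 8*g) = g*(g + 3)*(g^2 - 2*g - 8) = g*(g - 4)*(g + 3)*(g + 2)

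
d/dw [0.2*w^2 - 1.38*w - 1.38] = 0.4*w - 1.38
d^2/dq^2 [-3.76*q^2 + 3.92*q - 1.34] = -7.52000000000000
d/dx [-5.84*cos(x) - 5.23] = 5.84*sin(x)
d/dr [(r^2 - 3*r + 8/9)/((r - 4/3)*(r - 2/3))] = 9*(9*r^2 - 8)/(81*r^4 - 324*r^3 + 468*r^2 - 288*r + 64)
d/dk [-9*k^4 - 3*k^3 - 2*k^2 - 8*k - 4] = -36*k^3 - 9*k^2 - 4*k - 8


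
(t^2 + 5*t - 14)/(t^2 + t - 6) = (t + 7)/(t + 3)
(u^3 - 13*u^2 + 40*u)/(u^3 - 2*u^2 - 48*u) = (u - 5)/(u + 6)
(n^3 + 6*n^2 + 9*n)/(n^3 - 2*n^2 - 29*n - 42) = n*(n + 3)/(n^2 - 5*n - 14)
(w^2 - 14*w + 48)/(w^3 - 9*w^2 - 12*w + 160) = (w - 6)/(w^2 - w - 20)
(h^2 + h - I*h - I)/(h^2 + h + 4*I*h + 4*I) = (h - I)/(h + 4*I)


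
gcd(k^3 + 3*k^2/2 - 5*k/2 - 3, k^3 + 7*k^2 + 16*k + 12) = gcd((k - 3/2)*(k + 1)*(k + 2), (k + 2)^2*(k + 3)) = k + 2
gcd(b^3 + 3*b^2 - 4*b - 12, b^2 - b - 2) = b - 2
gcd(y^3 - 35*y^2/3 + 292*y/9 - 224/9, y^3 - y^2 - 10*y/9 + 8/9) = y - 4/3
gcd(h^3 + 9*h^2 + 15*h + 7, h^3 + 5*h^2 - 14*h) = h + 7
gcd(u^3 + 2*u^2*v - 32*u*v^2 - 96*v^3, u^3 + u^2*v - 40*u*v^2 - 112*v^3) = u^2 + 8*u*v + 16*v^2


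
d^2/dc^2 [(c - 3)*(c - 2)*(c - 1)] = 6*c - 12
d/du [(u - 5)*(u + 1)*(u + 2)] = 3*u^2 - 4*u - 13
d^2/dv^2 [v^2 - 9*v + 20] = 2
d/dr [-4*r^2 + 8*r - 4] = 8 - 8*r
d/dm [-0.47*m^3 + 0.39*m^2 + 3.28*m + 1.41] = -1.41*m^2 + 0.78*m + 3.28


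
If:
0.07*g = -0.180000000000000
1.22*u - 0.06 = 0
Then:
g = -2.57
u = 0.05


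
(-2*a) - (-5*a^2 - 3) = 5*a^2 - 2*a + 3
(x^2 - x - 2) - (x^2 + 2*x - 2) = -3*x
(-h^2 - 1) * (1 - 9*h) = 9*h^3 - h^2 + 9*h - 1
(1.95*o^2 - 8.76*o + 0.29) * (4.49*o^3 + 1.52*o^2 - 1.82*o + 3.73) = 8.7555*o^5 - 36.3684*o^4 - 15.5621*o^3 + 23.6575*o^2 - 33.2026*o + 1.0817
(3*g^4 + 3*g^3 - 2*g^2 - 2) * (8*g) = 24*g^5 + 24*g^4 - 16*g^3 - 16*g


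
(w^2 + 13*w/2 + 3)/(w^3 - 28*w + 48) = (w + 1/2)/(w^2 - 6*w + 8)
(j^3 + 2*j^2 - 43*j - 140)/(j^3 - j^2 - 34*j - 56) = (j + 5)/(j + 2)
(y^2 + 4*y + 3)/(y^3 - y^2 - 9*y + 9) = (y + 1)/(y^2 - 4*y + 3)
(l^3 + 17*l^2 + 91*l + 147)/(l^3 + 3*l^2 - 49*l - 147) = (l + 7)/(l - 7)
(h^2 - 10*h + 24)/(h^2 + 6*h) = (h^2 - 10*h + 24)/(h*(h + 6))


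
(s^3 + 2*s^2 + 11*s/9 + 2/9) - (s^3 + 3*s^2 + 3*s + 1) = -s^2 - 16*s/9 - 7/9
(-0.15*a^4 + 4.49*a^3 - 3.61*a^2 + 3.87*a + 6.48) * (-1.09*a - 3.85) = 0.1635*a^5 - 4.3166*a^4 - 13.3516*a^3 + 9.6802*a^2 - 21.9627*a - 24.948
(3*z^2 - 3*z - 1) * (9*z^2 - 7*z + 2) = 27*z^4 - 48*z^3 + 18*z^2 + z - 2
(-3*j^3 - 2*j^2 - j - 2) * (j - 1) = -3*j^4 + j^3 + j^2 - j + 2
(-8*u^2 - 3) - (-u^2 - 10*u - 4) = -7*u^2 + 10*u + 1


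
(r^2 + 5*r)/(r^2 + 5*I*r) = (r + 5)/(r + 5*I)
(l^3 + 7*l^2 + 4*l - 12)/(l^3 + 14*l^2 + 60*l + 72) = (l - 1)/(l + 6)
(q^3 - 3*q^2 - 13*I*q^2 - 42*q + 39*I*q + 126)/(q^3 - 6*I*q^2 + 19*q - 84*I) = (q^2 + q*(-3 - 6*I) + 18*I)/(q^2 + I*q + 12)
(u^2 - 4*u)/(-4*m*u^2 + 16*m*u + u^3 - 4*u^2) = 1/(-4*m + u)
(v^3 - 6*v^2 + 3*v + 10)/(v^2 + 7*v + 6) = (v^2 - 7*v + 10)/(v + 6)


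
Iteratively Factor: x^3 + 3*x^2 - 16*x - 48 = (x + 3)*(x^2 - 16) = (x + 3)*(x + 4)*(x - 4)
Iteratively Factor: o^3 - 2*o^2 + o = (o - 1)*(o^2 - o) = (o - 1)^2*(o)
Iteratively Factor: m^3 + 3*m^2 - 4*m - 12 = (m + 3)*(m^2 - 4) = (m + 2)*(m + 3)*(m - 2)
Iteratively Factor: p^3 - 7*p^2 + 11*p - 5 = (p - 1)*(p^2 - 6*p + 5) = (p - 5)*(p - 1)*(p - 1)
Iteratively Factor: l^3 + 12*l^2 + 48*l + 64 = (l + 4)*(l^2 + 8*l + 16) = (l + 4)^2*(l + 4)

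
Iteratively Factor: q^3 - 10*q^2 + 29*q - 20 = (q - 5)*(q^2 - 5*q + 4) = (q - 5)*(q - 1)*(q - 4)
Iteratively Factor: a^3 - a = (a - 1)*(a^2 + a) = a*(a - 1)*(a + 1)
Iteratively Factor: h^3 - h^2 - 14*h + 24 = (h - 2)*(h^2 + h - 12) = (h - 2)*(h + 4)*(h - 3)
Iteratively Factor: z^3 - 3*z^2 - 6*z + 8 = (z - 1)*(z^2 - 2*z - 8) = (z - 4)*(z - 1)*(z + 2)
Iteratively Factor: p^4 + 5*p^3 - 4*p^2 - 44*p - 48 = (p - 3)*(p^3 + 8*p^2 + 20*p + 16) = (p - 3)*(p + 2)*(p^2 + 6*p + 8) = (p - 3)*(p + 2)^2*(p + 4)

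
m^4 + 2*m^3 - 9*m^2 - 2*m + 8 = (m - 2)*(m - 1)*(m + 1)*(m + 4)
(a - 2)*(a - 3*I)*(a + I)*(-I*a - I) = -I*a^4 - 2*a^3 + I*a^3 + 2*a^2 - I*a^2 + 4*a + 3*I*a + 6*I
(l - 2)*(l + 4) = l^2 + 2*l - 8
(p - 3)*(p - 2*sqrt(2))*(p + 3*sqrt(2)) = p^3 - 3*p^2 + sqrt(2)*p^2 - 12*p - 3*sqrt(2)*p + 36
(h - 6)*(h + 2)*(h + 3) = h^3 - h^2 - 24*h - 36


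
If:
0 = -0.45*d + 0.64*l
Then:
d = 1.42222222222222*l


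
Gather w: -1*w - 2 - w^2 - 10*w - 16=-w^2 - 11*w - 18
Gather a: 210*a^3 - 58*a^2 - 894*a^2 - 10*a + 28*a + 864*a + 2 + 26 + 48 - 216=210*a^3 - 952*a^2 + 882*a - 140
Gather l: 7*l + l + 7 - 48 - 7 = 8*l - 48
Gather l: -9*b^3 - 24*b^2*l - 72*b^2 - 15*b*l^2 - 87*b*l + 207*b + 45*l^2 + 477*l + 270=-9*b^3 - 72*b^2 + 207*b + l^2*(45 - 15*b) + l*(-24*b^2 - 87*b + 477) + 270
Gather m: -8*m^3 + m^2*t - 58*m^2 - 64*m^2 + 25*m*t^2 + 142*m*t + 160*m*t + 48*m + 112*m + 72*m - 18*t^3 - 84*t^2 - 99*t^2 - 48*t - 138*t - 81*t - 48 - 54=-8*m^3 + m^2*(t - 122) + m*(25*t^2 + 302*t + 232) - 18*t^3 - 183*t^2 - 267*t - 102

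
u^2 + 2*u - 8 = (u - 2)*(u + 4)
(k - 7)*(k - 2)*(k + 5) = k^3 - 4*k^2 - 31*k + 70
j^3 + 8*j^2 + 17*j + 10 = (j + 1)*(j + 2)*(j + 5)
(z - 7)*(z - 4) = z^2 - 11*z + 28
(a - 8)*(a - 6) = a^2 - 14*a + 48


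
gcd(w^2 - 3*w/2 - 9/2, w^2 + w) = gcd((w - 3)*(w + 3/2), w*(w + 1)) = 1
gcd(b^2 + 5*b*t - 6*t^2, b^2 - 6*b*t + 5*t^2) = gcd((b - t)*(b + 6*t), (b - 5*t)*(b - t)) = -b + t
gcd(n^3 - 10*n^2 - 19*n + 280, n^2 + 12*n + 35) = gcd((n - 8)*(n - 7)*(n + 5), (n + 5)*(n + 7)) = n + 5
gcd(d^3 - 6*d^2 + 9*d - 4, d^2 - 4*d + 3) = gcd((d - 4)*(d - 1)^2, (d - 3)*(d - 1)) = d - 1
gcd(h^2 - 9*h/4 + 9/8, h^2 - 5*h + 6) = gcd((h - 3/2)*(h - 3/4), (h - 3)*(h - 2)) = 1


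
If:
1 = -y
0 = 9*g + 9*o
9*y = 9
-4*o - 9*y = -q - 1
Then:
No Solution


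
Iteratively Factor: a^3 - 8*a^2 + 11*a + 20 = (a - 4)*(a^2 - 4*a - 5) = (a - 4)*(a + 1)*(a - 5)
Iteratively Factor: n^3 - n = (n + 1)*(n^2 - n) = (n - 1)*(n + 1)*(n)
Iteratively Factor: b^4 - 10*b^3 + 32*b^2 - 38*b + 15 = (b - 1)*(b^3 - 9*b^2 + 23*b - 15) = (b - 3)*(b - 1)*(b^2 - 6*b + 5) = (b - 5)*(b - 3)*(b - 1)*(b - 1)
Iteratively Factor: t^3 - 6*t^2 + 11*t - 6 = (t - 2)*(t^2 - 4*t + 3) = (t - 3)*(t - 2)*(t - 1)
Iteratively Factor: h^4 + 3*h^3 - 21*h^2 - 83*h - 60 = (h + 1)*(h^3 + 2*h^2 - 23*h - 60) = (h - 5)*(h + 1)*(h^2 + 7*h + 12) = (h - 5)*(h + 1)*(h + 4)*(h + 3)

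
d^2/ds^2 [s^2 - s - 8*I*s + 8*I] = 2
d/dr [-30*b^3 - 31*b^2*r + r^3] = -31*b^2 + 3*r^2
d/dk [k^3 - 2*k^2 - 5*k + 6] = 3*k^2 - 4*k - 5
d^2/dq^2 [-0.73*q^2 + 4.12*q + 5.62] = -1.46000000000000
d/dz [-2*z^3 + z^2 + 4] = 2*z*(1 - 3*z)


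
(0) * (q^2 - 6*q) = 0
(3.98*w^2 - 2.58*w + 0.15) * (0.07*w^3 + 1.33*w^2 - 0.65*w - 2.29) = 0.2786*w^5 + 5.1128*w^4 - 6.0079*w^3 - 7.2377*w^2 + 5.8107*w - 0.3435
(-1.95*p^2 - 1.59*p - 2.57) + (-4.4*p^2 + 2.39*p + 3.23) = -6.35*p^2 + 0.8*p + 0.66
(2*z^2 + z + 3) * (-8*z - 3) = -16*z^3 - 14*z^2 - 27*z - 9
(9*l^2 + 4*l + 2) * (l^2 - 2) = 9*l^4 + 4*l^3 - 16*l^2 - 8*l - 4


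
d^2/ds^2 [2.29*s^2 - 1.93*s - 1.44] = 4.58000000000000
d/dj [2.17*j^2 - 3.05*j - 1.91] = 4.34*j - 3.05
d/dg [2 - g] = -1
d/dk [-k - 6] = -1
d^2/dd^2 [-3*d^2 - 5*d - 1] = -6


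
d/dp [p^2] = 2*p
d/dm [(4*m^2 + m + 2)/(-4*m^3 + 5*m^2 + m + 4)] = (16*m^4 + 8*m^3 + 23*m^2 + 12*m + 2)/(16*m^6 - 40*m^5 + 17*m^4 - 22*m^3 + 41*m^2 + 8*m + 16)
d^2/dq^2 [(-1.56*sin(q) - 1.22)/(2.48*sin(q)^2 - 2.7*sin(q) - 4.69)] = (-9.59462399999999*sin(q)^5 - 40.459712*sin(q)^4 - 65.171424*sin(q)^3 - 0.878847999999973*sin(q)^2 + 40.988256*sin(q) + 6.65916799999998)/(-2.48*sin(q)^2 + 2.7*sin(q) + 4.69)^3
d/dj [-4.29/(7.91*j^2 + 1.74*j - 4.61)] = (67.8678*j + 7.4646)/(7.91*j^2 + 1.74*j - 4.61)^2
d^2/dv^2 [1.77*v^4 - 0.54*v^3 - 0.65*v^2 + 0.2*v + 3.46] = 21.24*v^2 - 3.24*v - 1.3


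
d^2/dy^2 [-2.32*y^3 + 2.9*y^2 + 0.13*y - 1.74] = 5.8 - 13.92*y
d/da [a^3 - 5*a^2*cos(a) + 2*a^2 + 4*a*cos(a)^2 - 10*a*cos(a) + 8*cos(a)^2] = 5*a^2*sin(a) + 3*a^2 - 4*a*sin(2*a) - 10*sqrt(2)*a*cos(a + pi/4) + 4*a - 8*sin(2*a) - 10*cos(a) + 2*cos(2*a) + 2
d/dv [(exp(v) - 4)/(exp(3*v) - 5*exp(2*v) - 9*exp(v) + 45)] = ((exp(v) - 4)*(-3*exp(2*v) + 10*exp(v) + 9) + exp(3*v) - 5*exp(2*v) - 9*exp(v) + 45)*exp(v)/(exp(3*v) - 5*exp(2*v) - 9*exp(v) + 45)^2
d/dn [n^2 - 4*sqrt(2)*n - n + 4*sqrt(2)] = 2*n - 4*sqrt(2) - 1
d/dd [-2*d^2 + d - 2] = 1 - 4*d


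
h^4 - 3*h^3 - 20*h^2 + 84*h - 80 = (h - 4)*(h - 2)^2*(h + 5)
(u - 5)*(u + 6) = u^2 + u - 30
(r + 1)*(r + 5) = r^2 + 6*r + 5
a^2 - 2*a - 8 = (a - 4)*(a + 2)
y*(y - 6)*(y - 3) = y^3 - 9*y^2 + 18*y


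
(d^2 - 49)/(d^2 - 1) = (d^2 - 49)/(d^2 - 1)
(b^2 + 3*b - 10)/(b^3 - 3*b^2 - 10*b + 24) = (b + 5)/(b^2 - b - 12)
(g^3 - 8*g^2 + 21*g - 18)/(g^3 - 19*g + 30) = (g - 3)/(g + 5)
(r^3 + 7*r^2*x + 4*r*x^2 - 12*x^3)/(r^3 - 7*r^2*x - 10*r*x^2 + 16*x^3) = (-r - 6*x)/(-r + 8*x)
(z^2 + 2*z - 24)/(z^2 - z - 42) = (z - 4)/(z - 7)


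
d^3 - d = d*(d - 1)*(d + 1)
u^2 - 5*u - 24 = (u - 8)*(u + 3)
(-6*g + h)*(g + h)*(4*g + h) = -24*g^3 - 26*g^2*h - g*h^2 + h^3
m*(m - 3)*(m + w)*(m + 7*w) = m^4 + 8*m^3*w - 3*m^3 + 7*m^2*w^2 - 24*m^2*w - 21*m*w^2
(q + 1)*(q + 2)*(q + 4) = q^3 + 7*q^2 + 14*q + 8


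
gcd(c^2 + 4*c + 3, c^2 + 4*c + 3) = c^2 + 4*c + 3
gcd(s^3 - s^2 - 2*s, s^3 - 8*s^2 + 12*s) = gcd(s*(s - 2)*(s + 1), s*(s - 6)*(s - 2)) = s^2 - 2*s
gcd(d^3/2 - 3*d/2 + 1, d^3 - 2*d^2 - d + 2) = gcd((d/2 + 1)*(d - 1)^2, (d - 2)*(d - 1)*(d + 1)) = d - 1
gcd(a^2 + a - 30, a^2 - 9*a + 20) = a - 5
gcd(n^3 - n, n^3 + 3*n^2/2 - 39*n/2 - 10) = 1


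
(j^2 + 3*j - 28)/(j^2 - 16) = (j + 7)/(j + 4)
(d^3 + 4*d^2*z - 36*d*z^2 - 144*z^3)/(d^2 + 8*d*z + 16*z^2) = (d^2 - 36*z^2)/(d + 4*z)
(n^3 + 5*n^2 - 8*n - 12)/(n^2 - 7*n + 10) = (n^2 + 7*n + 6)/(n - 5)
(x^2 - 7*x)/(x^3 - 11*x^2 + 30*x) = (x - 7)/(x^2 - 11*x + 30)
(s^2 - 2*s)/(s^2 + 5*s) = (s - 2)/(s + 5)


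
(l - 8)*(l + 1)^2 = l^3 - 6*l^2 - 15*l - 8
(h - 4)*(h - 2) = h^2 - 6*h + 8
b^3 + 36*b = b*(b - 6*I)*(b + 6*I)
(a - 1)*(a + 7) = a^2 + 6*a - 7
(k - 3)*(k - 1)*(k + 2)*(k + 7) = k^4 + 5*k^3 - 19*k^2 - 29*k + 42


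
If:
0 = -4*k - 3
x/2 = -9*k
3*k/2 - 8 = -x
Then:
No Solution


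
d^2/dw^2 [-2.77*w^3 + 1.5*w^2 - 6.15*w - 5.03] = 3.0 - 16.62*w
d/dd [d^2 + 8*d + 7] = 2*d + 8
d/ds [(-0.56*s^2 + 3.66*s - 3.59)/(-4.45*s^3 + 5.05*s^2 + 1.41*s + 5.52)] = (-2.492*s^4 + 32.574*s^3 - 67.1991*s^2 + 30.0766*s + 25.2651)/(19.8025*s^6 - 44.945*s^5 + 12.9535*s^4 - 34.887*s^3 + 57.7401*s^2 + 15.5664*s + 30.4704)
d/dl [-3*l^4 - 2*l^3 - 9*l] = -12*l^3 - 6*l^2 - 9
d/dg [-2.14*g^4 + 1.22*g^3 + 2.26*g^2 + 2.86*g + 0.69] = -8.56*g^3 + 3.66*g^2 + 4.52*g + 2.86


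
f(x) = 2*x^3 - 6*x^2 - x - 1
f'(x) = 6*x^2 - 12*x - 1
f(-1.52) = -20.37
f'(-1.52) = 31.10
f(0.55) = -3.03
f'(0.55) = -5.78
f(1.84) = -10.69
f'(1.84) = -2.77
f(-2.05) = -41.40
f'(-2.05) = 48.82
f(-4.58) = -314.42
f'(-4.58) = 179.82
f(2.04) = -11.03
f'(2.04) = -0.51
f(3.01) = -3.83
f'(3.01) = 17.24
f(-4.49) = -298.51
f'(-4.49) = 173.84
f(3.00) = -4.00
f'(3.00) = 17.00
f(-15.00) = -8086.00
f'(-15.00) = 1529.00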